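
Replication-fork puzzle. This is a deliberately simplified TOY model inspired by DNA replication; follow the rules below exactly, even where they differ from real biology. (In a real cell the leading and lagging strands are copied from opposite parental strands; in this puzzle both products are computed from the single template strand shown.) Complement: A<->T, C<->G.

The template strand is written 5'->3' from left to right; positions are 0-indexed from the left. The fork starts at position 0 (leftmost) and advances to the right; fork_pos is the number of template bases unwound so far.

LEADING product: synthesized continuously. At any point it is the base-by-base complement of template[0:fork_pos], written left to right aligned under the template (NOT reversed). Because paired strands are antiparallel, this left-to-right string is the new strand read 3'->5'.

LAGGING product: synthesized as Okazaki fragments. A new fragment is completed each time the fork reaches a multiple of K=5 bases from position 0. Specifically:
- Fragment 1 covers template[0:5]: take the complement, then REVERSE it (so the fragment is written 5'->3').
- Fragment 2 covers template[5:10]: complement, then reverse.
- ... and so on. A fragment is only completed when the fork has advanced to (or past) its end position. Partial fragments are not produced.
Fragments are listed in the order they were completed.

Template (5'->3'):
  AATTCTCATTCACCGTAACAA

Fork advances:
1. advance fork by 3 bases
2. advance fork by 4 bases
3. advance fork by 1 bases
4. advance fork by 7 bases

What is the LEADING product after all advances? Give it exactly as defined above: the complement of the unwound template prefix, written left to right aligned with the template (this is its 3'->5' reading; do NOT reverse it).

Step 1: advance 3 -> fork_pos = 0 + 3 = 3.
Step 2: advance 4 -> fork_pos = 3 + 4 = 7.
Step 3: advance 1 -> fork_pos = 7 + 1 = 8.
Step 4: advance 7 -> fork_pos = 8 + 7 = 15.
Unwound prefix: template[0:15] = AATTCTCATTCACCG
Complement it base by base (A<->T, C<->G), keeping left-to-right order:
  [0:5] AATTC -> TTAAG
  [5:10] TCATT -> AGTAA
  [10:15] CACCG -> GTGGC
Concatenate: TTAAGAGTAAGTGGC (length 15; written aligned with the template, i.e. 3'->5').

Answer: TTAAGAGTAAGTGGC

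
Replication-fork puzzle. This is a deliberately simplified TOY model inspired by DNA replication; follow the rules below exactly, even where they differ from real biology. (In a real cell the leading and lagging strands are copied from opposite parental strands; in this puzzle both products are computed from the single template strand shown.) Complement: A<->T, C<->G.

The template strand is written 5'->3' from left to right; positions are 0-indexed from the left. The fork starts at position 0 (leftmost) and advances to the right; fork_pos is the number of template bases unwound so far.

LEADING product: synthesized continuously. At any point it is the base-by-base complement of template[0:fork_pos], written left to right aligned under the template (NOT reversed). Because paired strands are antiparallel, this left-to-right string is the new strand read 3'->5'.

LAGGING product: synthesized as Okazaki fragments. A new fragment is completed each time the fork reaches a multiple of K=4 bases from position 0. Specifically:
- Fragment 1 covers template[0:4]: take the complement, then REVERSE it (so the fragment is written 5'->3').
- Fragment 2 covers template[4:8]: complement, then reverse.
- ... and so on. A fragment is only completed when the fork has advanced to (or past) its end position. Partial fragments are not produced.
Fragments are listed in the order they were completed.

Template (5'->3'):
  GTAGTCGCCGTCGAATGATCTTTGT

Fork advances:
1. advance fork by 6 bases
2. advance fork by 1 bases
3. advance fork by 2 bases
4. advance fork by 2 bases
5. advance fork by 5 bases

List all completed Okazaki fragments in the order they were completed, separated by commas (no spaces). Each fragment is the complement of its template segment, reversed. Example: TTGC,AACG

Step 1: advance 6 -> fork_pos = 0 + 6 = 6. Reached multiple(s) of 4: 4 -> fragment 1 completed (1 total).
Step 2: advance 1 -> fork_pos = 6 + 1 = 7. Next multiple of 4 is 8 (not reached); still 1 fragment(s).
Step 3: advance 2 -> fork_pos = 7 + 2 = 9. Reached multiple(s) of 4: 8 -> fragment 2 completed (2 total).
Step 4: advance 2 -> fork_pos = 9 + 2 = 11. Next multiple of 4 is 12 (not reached); still 2 fragment(s).
Step 5: advance 5 -> fork_pos = 11 + 5 = 16. Reached multiple(s) of 4: 12, 16 -> fragments 3-4 completed (4 total).
Final fork_pos = 16, so 4 fragment(s) are complete. Build each: template segment -> complement -> reverse.
Fragment 1: template[0:4] = GTAG -> complement CATC -> reversed CTAC
Fragment 2: template[4:8] = TCGC -> complement AGCG -> reversed GCGA
Fragment 3: template[8:12] = CGTC -> complement GCAG -> reversed GACG
Fragment 4: template[12:16] = GAAT -> complement CTTA -> reversed ATTC

Answer: CTAC,GCGA,GACG,ATTC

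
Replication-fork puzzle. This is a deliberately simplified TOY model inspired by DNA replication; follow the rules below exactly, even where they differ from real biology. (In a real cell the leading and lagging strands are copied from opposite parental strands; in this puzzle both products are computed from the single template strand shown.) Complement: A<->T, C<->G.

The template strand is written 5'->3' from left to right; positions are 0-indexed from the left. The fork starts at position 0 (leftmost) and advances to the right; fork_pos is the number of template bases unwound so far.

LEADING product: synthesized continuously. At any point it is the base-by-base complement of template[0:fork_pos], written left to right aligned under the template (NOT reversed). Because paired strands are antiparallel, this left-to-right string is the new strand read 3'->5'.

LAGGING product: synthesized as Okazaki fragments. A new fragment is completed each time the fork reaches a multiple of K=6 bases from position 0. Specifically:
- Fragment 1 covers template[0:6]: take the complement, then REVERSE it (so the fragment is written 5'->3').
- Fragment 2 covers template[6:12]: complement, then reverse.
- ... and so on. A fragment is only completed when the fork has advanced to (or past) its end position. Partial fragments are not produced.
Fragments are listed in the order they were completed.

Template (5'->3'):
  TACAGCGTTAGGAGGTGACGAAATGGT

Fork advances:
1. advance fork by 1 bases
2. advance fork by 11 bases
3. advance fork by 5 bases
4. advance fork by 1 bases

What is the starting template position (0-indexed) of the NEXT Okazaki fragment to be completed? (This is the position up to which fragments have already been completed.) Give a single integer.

Answer: 18

Derivation:
Step 1: advance 1 -> fork_pos = 0 + 1 = 1. Next multiple of 6 is 6 (not reached); still 0 fragment(s).
Step 2: advance 11 -> fork_pos = 1 + 11 = 12. Reached multiple(s) of 6: 6, 12 -> fragments 1-2 completed (2 total).
Step 3: advance 5 -> fork_pos = 12 + 5 = 17. Next multiple of 6 is 18 (not reached); still 2 fragment(s).
Step 4: advance 1 -> fork_pos = 17 + 1 = 18. Reached multiple(s) of 6: 18 -> fragment 3 completed (3 total).
3 fragment(s) completed, covering template[0:18] (3 x 6 = 18). The next fragment, fragment 4, covers template[18:24], so it starts at position 18.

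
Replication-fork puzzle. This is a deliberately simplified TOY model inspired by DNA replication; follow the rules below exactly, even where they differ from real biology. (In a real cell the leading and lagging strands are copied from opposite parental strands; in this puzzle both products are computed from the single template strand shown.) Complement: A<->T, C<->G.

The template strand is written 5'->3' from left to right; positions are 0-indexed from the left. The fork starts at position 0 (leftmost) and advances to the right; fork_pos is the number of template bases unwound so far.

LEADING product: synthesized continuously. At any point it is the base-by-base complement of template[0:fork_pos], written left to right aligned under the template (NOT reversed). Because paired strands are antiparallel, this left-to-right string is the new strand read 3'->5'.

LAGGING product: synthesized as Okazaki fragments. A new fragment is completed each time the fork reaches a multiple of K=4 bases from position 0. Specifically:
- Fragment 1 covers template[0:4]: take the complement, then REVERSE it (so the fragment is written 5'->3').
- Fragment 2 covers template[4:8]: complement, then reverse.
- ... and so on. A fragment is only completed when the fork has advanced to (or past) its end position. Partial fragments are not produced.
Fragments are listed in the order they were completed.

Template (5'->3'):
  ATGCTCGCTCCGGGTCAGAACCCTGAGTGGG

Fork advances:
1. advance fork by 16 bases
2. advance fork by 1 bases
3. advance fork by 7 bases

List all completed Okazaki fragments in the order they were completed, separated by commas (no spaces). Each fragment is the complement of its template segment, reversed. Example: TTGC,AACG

Answer: GCAT,GCGA,CGGA,GACC,TTCT,AGGG

Derivation:
Step 1: advance 16 -> fork_pos = 0 + 16 = 16. Reached multiple(s) of 4: 4, 8, 12, 16 -> fragments 1-4 completed (4 total).
Step 2: advance 1 -> fork_pos = 16 + 1 = 17. Next multiple of 4 is 20 (not reached); still 4 fragment(s).
Step 3: advance 7 -> fork_pos = 17 + 7 = 24. Reached multiple(s) of 4: 20, 24 -> fragments 5-6 completed (6 total).
Final fork_pos = 24, so 6 fragment(s) are complete. Build each: template segment -> complement -> reverse.
Fragment 1: template[0:4] = ATGC -> complement TACG -> reversed GCAT
Fragment 2: template[4:8] = TCGC -> complement AGCG -> reversed GCGA
Fragment 3: template[8:12] = TCCG -> complement AGGC -> reversed CGGA
Fragment 4: template[12:16] = GGTC -> complement CCAG -> reversed GACC
Fragment 5: template[16:20] = AGAA -> complement TCTT -> reversed TTCT
Fragment 6: template[20:24] = CCCT -> complement GGGA -> reversed AGGG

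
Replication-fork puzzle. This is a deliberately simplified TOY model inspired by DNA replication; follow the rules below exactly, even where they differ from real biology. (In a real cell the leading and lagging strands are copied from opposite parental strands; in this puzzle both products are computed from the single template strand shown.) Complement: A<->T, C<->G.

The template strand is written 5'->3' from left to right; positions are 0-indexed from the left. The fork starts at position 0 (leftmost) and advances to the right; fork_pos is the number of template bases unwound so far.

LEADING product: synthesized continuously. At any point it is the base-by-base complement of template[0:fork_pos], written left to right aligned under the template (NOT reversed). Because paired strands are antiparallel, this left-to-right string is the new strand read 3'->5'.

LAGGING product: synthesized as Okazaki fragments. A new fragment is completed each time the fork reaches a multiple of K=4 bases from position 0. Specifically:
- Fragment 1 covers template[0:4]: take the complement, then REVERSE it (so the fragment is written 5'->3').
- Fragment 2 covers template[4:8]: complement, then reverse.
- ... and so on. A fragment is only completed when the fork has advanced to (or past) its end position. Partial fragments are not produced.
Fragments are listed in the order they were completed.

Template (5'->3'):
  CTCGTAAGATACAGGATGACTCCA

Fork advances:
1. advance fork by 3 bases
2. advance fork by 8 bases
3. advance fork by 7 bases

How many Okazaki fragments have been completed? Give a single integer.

Step 1: advance 3 -> fork_pos = 0 + 3 = 3. Next multiple of 4 is 4 (not reached); still 0 fragment(s).
Step 2: advance 8 -> fork_pos = 3 + 8 = 11. Reached multiple(s) of 4: 4, 8 -> fragments 1-2 completed (2 total).
Step 3: advance 7 -> fork_pos = 11 + 7 = 18. Reached multiple(s) of 4: 12, 16 -> fragments 3-4 completed (4 total).
Check: final fork_pos = 18; the multiples of 4 that are <= 18 are 4..16 -> 18 // 4 = 4 completed fragment(s).

Answer: 4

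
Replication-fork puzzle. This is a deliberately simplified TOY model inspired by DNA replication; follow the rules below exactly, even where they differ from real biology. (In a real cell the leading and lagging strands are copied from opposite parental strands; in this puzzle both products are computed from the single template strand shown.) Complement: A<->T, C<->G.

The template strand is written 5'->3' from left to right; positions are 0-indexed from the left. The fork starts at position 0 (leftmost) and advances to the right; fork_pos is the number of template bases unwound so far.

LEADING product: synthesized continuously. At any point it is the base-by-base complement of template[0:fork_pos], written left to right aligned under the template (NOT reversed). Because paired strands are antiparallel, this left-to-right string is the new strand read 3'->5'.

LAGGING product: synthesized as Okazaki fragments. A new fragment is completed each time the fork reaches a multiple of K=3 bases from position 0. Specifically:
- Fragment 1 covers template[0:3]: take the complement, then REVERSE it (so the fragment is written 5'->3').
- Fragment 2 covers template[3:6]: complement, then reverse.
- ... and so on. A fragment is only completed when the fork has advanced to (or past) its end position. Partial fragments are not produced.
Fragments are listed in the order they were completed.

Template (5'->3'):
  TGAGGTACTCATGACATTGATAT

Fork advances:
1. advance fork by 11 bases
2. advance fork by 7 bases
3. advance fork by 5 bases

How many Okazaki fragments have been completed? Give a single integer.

Answer: 7

Derivation:
Step 1: advance 11 -> fork_pos = 0 + 11 = 11. Reached multiple(s) of 3: 3, 6, 9 -> fragments 1-3 completed (3 total).
Step 2: advance 7 -> fork_pos = 11 + 7 = 18. Reached multiple(s) of 3: 12, 15, 18 -> fragments 4-6 completed (6 total).
Step 3: advance 5 -> fork_pos = 18 + 5 = 23. Reached multiple(s) of 3: 21 -> fragment 7 completed (7 total).
Check: final fork_pos = 23; the multiples of 3 that are <= 23 are 3..21 -> 23 // 3 = 7 completed fragment(s).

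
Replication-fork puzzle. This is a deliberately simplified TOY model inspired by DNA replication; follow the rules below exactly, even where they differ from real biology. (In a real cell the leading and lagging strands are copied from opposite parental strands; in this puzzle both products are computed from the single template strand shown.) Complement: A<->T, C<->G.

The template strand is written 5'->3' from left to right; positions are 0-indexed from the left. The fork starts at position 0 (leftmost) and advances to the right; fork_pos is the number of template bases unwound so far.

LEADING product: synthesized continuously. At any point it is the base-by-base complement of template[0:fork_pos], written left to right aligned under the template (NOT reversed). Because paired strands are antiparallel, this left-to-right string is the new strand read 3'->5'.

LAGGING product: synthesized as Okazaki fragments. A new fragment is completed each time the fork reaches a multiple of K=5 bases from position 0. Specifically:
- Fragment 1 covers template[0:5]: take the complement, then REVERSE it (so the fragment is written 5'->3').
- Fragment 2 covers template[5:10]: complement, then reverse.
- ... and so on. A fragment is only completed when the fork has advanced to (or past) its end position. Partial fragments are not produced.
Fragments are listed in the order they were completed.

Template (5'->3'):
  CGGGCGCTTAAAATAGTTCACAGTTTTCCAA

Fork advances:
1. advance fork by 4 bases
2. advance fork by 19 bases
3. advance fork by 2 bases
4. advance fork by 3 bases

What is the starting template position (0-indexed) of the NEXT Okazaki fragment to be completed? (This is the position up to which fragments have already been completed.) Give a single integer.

Step 1: advance 4 -> fork_pos = 0 + 4 = 4. Next multiple of 5 is 5 (not reached); still 0 fragment(s).
Step 2: advance 19 -> fork_pos = 4 + 19 = 23. Reached multiple(s) of 5: 5, 10, 15, 20 -> fragments 1-4 completed (4 total).
Step 3: advance 2 -> fork_pos = 23 + 2 = 25. Reached multiple(s) of 5: 25 -> fragment 5 completed (5 total).
Step 4: advance 3 -> fork_pos = 25 + 3 = 28. Next multiple of 5 is 30 (not reached); still 5 fragment(s).
5 fragment(s) completed, covering template[0:25] (5 x 5 = 25). The next fragment, fragment 6, covers template[25:30], so it starts at position 25.

Answer: 25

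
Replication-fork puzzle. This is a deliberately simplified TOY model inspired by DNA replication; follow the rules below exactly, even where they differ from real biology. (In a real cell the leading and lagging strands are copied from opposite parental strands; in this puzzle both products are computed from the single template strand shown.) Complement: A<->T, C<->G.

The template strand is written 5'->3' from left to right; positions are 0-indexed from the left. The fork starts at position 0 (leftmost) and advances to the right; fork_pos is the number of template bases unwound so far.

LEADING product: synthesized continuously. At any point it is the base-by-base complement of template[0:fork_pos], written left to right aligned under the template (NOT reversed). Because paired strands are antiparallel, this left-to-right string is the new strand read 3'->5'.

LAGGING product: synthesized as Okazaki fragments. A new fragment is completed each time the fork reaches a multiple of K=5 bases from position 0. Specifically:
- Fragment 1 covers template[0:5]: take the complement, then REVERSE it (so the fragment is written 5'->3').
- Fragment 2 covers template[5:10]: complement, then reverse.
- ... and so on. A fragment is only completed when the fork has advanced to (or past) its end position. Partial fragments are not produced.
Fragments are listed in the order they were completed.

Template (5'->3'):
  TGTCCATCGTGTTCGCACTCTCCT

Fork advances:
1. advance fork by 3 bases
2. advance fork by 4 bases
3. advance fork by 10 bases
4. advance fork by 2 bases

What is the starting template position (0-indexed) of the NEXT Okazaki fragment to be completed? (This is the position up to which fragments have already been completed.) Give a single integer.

Step 1: advance 3 -> fork_pos = 0 + 3 = 3. Next multiple of 5 is 5 (not reached); still 0 fragment(s).
Step 2: advance 4 -> fork_pos = 3 + 4 = 7. Reached multiple(s) of 5: 5 -> fragment 1 completed (1 total).
Step 3: advance 10 -> fork_pos = 7 + 10 = 17. Reached multiple(s) of 5: 10, 15 -> fragments 2-3 completed (3 total).
Step 4: advance 2 -> fork_pos = 17 + 2 = 19. Next multiple of 5 is 20 (not reached); still 3 fragment(s).
3 fragment(s) completed, covering template[0:15] (3 x 5 = 15). The next fragment, fragment 4, covers template[15:20], so it starts at position 15.

Answer: 15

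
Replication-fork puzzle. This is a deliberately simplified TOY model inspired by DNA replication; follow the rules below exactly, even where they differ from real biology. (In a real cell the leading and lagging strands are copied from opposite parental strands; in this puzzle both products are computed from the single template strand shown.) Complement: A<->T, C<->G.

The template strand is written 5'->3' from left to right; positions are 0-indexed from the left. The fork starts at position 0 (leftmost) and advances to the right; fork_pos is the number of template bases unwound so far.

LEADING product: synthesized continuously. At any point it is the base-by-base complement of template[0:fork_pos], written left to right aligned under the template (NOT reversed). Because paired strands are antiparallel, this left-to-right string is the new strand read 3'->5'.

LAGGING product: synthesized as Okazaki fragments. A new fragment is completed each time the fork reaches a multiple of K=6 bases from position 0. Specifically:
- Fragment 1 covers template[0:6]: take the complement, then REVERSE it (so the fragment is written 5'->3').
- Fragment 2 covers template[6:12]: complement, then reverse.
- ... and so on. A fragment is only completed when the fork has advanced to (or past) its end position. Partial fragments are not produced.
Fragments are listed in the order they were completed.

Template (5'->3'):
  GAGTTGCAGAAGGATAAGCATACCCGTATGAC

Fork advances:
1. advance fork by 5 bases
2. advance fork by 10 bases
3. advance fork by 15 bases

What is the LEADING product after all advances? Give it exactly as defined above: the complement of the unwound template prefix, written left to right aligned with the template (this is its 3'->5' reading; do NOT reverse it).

Answer: CTCAACGTCTTCCTATTCGTATGGGCATAC

Derivation:
Step 1: advance 5 -> fork_pos = 0 + 5 = 5.
Step 2: advance 10 -> fork_pos = 5 + 10 = 15.
Step 3: advance 15 -> fork_pos = 15 + 15 = 30.
Unwound prefix: template[0:30] = GAGTTGCAGAAGGATAAGCATACCCGTATG
Complement it base by base (A<->T, C<->G), keeping left-to-right order:
  [0:5] GAGTT -> CTCAA
  [5:10] GCAGA -> CGTCT
  [10:15] AGGAT -> TCCTA
  [15:20] AAGCA -> TTCGT
  [20:25] TACCC -> ATGGG
  [25:30] GTATG -> CATAC
Concatenate: CTCAACGTCTTCCTATTCGTATGGGCATAC (length 30; written aligned with the template, i.e. 3'->5').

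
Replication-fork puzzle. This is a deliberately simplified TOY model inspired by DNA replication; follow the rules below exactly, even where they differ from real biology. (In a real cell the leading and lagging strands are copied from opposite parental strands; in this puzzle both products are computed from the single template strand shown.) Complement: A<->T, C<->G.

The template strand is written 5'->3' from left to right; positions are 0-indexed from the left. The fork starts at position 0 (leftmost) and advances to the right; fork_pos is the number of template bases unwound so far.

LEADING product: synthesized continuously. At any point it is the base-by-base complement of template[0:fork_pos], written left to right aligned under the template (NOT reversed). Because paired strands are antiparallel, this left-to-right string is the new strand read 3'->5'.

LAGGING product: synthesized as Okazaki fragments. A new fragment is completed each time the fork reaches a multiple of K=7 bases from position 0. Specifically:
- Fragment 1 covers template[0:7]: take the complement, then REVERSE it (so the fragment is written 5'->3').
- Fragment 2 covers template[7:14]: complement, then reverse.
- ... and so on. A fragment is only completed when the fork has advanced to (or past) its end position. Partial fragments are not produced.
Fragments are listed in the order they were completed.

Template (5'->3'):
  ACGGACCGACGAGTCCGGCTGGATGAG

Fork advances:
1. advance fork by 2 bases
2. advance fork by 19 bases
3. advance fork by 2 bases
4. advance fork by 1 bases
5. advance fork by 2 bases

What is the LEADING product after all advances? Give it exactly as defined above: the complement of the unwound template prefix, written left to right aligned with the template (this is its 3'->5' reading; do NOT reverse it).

Answer: TGCCTGGCTGCTCAGGCCGACCTACT

Derivation:
Step 1: advance 2 -> fork_pos = 0 + 2 = 2.
Step 2: advance 19 -> fork_pos = 2 + 19 = 21.
Step 3: advance 2 -> fork_pos = 21 + 2 = 23.
Step 4: advance 1 -> fork_pos = 23 + 1 = 24.
Step 5: advance 2 -> fork_pos = 24 + 2 = 26.
Unwound prefix: template[0:26] = ACGGACCGACGAGTCCGGCTGGATGA
Complement it base by base (A<->T, C<->G), keeping left-to-right order:
  [0:5] ACGGA -> TGCCT
  [5:10] CCGAC -> GGCTG
  [10:15] GAGTC -> CTCAG
  [15:20] CGGCT -> GCCGA
  [20:25] GGATG -> CCTAC
  [25:26] A -> T
Concatenate: TGCCTGGCTGCTCAGGCCGACCTACT (length 26; written aligned with the template, i.e. 3'->5').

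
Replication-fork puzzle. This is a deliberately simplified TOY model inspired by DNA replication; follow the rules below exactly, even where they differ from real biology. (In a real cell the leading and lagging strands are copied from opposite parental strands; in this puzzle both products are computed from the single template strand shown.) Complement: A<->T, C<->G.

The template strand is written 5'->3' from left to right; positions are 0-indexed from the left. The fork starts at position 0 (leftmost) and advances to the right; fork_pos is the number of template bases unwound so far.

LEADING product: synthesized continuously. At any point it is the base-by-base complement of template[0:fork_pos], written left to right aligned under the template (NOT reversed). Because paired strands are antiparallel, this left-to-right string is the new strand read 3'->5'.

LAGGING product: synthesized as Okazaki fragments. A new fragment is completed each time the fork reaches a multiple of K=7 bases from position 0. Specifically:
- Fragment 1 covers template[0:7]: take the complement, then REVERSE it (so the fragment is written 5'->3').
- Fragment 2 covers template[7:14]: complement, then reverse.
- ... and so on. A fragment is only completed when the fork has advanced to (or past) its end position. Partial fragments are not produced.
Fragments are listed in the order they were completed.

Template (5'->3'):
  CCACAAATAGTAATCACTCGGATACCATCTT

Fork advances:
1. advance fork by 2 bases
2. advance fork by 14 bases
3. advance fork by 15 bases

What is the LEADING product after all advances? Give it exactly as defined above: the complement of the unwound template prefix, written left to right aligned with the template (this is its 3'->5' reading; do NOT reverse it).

Step 1: advance 2 -> fork_pos = 0 + 2 = 2.
Step 2: advance 14 -> fork_pos = 2 + 14 = 16.
Step 3: advance 15 -> fork_pos = 16 + 15 = 31.
Unwound prefix: template[0:31] = CCACAAATAGTAATCACTCGGATACCATCTT
Complement it base by base (A<->T, C<->G), keeping left-to-right order:
  [0:5] CCACA -> GGTGT
  [5:10] AATAG -> TTATC
  [10:15] TAATC -> ATTAG
  [15:20] ACTCG -> TGAGC
  [20:25] GATAC -> CTATG
  [25:30] CATCT -> GTAGA
  [30:31] T -> A
Concatenate: GGTGTTTATCATTAGTGAGCCTATGGTAGAA (length 31; written aligned with the template, i.e. 3'->5').

Answer: GGTGTTTATCATTAGTGAGCCTATGGTAGAA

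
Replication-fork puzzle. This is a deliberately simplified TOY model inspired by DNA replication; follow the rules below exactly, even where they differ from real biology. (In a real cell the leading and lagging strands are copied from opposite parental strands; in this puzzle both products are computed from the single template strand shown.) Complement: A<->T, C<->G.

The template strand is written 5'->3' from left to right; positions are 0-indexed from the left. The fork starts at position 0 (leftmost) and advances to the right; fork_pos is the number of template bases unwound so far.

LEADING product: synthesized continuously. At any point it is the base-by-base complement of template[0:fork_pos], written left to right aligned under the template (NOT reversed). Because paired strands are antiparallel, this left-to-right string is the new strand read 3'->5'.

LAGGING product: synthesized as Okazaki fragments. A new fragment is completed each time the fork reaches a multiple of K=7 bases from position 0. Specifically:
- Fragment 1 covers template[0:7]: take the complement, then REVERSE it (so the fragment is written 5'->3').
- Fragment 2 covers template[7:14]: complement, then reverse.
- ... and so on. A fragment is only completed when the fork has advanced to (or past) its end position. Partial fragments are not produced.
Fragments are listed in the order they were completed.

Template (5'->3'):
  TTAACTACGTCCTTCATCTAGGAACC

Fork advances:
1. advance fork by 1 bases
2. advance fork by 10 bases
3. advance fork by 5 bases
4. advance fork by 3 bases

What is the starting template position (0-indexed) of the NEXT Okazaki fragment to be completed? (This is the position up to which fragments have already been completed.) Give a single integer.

Step 1: advance 1 -> fork_pos = 0 + 1 = 1. Next multiple of 7 is 7 (not reached); still 0 fragment(s).
Step 2: advance 10 -> fork_pos = 1 + 10 = 11. Reached multiple(s) of 7: 7 -> fragment 1 completed (1 total).
Step 3: advance 5 -> fork_pos = 11 + 5 = 16. Reached multiple(s) of 7: 14 -> fragment 2 completed (2 total).
Step 4: advance 3 -> fork_pos = 16 + 3 = 19. Next multiple of 7 is 21 (not reached); still 2 fragment(s).
2 fragment(s) completed, covering template[0:14] (2 x 7 = 14). The next fragment, fragment 3, covers template[14:21], so it starts at position 14.

Answer: 14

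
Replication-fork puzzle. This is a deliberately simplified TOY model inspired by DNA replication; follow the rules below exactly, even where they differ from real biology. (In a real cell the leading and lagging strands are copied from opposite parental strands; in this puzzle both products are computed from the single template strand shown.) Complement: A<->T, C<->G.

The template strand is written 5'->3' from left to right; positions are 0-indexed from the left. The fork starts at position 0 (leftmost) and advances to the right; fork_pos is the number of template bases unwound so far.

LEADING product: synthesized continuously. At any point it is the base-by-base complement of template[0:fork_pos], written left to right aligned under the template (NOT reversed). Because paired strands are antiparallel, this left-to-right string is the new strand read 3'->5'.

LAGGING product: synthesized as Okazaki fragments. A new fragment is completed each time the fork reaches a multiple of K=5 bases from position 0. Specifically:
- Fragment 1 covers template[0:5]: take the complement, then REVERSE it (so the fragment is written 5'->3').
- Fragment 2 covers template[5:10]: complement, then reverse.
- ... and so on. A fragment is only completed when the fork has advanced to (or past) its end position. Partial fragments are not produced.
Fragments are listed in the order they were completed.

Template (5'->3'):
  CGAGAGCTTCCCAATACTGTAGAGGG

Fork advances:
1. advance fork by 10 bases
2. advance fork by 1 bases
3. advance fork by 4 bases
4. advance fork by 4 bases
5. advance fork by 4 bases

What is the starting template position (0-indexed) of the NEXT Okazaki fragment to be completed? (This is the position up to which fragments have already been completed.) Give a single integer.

Answer: 20

Derivation:
Step 1: advance 10 -> fork_pos = 0 + 10 = 10. Reached multiple(s) of 5: 5, 10 -> fragments 1-2 completed (2 total).
Step 2: advance 1 -> fork_pos = 10 + 1 = 11. Next multiple of 5 is 15 (not reached); still 2 fragment(s).
Step 3: advance 4 -> fork_pos = 11 + 4 = 15. Reached multiple(s) of 5: 15 -> fragment 3 completed (3 total).
Step 4: advance 4 -> fork_pos = 15 + 4 = 19. Next multiple of 5 is 20 (not reached); still 3 fragment(s).
Step 5: advance 4 -> fork_pos = 19 + 4 = 23. Reached multiple(s) of 5: 20 -> fragment 4 completed (4 total).
4 fragment(s) completed, covering template[0:20] (4 x 5 = 20). The next fragment, fragment 5, covers template[20:25], so it starts at position 20.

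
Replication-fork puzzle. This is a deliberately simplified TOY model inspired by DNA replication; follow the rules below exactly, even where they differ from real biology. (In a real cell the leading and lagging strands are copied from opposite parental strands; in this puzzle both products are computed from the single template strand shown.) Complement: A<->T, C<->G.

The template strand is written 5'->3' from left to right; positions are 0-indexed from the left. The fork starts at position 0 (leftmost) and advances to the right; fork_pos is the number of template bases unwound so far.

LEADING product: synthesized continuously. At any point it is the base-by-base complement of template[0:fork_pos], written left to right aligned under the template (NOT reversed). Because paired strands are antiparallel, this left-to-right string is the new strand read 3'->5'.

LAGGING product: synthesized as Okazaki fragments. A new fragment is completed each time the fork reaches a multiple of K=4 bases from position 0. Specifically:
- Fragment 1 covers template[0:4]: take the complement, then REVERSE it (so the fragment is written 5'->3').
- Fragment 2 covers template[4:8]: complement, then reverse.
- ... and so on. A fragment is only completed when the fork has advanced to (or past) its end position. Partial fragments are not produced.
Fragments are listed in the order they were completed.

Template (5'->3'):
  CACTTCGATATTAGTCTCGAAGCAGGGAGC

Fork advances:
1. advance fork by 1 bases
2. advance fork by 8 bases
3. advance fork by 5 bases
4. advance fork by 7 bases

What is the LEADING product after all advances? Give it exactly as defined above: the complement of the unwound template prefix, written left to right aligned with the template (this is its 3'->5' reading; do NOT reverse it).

Answer: GTGAAGCTATAATCAGAGCTT

Derivation:
Step 1: advance 1 -> fork_pos = 0 + 1 = 1.
Step 2: advance 8 -> fork_pos = 1 + 8 = 9.
Step 3: advance 5 -> fork_pos = 9 + 5 = 14.
Step 4: advance 7 -> fork_pos = 14 + 7 = 21.
Unwound prefix: template[0:21] = CACTTCGATATTAGTCTCGAA
Complement it base by base (A<->T, C<->G), keeping left-to-right order:
  [0:5] CACTT -> GTGAA
  [5:10] CGATA -> GCTAT
  [10:15] TTAGT -> AATCA
  [15:20] CTCGA -> GAGCT
  [20:21] A -> T
Concatenate: GTGAAGCTATAATCAGAGCTT (length 21; written aligned with the template, i.e. 3'->5').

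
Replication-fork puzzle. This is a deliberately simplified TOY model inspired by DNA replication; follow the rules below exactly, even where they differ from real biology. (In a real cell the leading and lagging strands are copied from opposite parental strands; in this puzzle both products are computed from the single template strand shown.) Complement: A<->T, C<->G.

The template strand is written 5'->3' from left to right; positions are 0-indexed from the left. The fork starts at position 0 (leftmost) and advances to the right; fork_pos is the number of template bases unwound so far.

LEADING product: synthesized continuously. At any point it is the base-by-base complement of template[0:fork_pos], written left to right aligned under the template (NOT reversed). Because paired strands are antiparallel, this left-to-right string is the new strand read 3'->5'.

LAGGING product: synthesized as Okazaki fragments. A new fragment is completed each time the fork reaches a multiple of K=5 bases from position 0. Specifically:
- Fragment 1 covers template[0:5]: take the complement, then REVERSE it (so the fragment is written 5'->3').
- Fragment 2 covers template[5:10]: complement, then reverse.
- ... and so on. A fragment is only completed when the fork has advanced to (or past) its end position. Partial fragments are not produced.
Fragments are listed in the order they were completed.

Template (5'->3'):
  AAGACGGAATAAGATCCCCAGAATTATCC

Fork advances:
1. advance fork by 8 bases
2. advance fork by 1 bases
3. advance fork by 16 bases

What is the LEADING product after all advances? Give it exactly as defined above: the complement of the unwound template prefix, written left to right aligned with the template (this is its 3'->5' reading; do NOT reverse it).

Answer: TTCTGCCTTATTCTAGGGGTCTTAA

Derivation:
Step 1: advance 8 -> fork_pos = 0 + 8 = 8.
Step 2: advance 1 -> fork_pos = 8 + 1 = 9.
Step 3: advance 16 -> fork_pos = 9 + 16 = 25.
Unwound prefix: template[0:25] = AAGACGGAATAAGATCCCCAGAATT
Complement it base by base (A<->T, C<->G), keeping left-to-right order:
  [0:5] AAGAC -> TTCTG
  [5:10] GGAAT -> CCTTA
  [10:15] AAGAT -> TTCTA
  [15:20] CCCCA -> GGGGT
  [20:25] GAATT -> CTTAA
Concatenate: TTCTGCCTTATTCTAGGGGTCTTAA (length 25; written aligned with the template, i.e. 3'->5').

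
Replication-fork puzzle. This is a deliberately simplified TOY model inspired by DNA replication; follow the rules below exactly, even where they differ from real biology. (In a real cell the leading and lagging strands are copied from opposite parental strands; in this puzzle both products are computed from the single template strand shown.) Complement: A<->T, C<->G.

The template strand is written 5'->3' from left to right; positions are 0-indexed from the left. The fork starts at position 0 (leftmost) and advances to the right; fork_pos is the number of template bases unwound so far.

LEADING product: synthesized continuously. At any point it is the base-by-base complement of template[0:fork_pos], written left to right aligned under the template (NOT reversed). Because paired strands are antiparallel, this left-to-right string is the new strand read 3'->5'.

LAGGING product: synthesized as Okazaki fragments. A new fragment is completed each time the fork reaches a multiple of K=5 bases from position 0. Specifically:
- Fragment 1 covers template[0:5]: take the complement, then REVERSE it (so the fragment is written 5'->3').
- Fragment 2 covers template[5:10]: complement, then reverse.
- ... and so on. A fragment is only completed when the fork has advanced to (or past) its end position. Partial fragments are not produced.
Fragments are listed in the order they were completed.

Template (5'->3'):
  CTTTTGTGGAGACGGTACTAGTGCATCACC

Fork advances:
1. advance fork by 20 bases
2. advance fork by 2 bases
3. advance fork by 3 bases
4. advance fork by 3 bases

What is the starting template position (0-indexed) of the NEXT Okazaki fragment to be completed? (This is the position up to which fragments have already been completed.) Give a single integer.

Answer: 25

Derivation:
Step 1: advance 20 -> fork_pos = 0 + 20 = 20. Reached multiple(s) of 5: 5, 10, 15, 20 -> fragments 1-4 completed (4 total).
Step 2: advance 2 -> fork_pos = 20 + 2 = 22. Next multiple of 5 is 25 (not reached); still 4 fragment(s).
Step 3: advance 3 -> fork_pos = 22 + 3 = 25. Reached multiple(s) of 5: 25 -> fragment 5 completed (5 total).
Step 4: advance 3 -> fork_pos = 25 + 3 = 28. Next multiple of 5 is 30 (not reached); still 5 fragment(s).
5 fragment(s) completed, covering template[0:25] (5 x 5 = 25). The next fragment, fragment 6, covers template[25:30], so it starts at position 25.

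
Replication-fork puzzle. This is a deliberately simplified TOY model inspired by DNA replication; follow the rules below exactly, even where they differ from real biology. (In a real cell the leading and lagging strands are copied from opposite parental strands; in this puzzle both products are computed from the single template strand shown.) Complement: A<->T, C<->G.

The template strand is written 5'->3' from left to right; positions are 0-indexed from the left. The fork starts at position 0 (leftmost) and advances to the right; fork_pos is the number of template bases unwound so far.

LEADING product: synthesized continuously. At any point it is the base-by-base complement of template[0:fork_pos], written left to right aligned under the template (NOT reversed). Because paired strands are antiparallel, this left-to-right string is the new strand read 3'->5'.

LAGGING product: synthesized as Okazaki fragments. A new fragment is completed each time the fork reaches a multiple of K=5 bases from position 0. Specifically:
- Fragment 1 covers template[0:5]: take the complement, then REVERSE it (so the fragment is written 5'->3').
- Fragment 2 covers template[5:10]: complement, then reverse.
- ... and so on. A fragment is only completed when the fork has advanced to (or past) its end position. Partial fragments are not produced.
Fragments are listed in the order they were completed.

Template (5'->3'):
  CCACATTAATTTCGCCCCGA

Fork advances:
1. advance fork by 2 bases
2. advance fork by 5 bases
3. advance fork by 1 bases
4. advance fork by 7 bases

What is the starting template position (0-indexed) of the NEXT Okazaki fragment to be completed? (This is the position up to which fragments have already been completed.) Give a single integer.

Answer: 15

Derivation:
Step 1: advance 2 -> fork_pos = 0 + 2 = 2. Next multiple of 5 is 5 (not reached); still 0 fragment(s).
Step 2: advance 5 -> fork_pos = 2 + 5 = 7. Reached multiple(s) of 5: 5 -> fragment 1 completed (1 total).
Step 3: advance 1 -> fork_pos = 7 + 1 = 8. Next multiple of 5 is 10 (not reached); still 1 fragment(s).
Step 4: advance 7 -> fork_pos = 8 + 7 = 15. Reached multiple(s) of 5: 10, 15 -> fragments 2-3 completed (3 total).
3 fragment(s) completed, covering template[0:15] (3 x 5 = 15). The next fragment, fragment 4, covers template[15:20], so it starts at position 15.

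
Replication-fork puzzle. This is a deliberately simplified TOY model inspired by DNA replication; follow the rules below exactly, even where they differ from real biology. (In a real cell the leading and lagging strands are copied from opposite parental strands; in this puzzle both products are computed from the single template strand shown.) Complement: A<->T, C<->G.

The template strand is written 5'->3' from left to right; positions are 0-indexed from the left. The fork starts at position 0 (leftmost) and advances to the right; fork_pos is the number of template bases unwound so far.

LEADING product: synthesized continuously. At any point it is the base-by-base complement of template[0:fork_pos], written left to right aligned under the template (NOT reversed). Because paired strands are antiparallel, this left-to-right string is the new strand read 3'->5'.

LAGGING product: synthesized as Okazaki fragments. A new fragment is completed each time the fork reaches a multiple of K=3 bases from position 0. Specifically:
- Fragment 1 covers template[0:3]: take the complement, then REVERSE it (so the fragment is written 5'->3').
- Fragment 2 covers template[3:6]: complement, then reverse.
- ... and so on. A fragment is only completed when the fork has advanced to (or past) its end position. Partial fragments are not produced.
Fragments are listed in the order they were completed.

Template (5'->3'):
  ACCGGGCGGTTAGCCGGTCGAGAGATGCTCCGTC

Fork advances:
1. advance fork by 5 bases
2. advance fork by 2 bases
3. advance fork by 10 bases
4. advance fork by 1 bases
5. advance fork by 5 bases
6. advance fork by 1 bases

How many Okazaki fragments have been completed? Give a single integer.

Step 1: advance 5 -> fork_pos = 0 + 5 = 5. Reached multiple(s) of 3: 3 -> fragment 1 completed (1 total).
Step 2: advance 2 -> fork_pos = 5 + 2 = 7. Reached multiple(s) of 3: 6 -> fragment 2 completed (2 total).
Step 3: advance 10 -> fork_pos = 7 + 10 = 17. Reached multiple(s) of 3: 9, 12, 15 -> fragments 3-5 completed (5 total).
Step 4: advance 1 -> fork_pos = 17 + 1 = 18. Reached multiple(s) of 3: 18 -> fragment 6 completed (6 total).
Step 5: advance 5 -> fork_pos = 18 + 5 = 23. Reached multiple(s) of 3: 21 -> fragment 7 completed (7 total).
Step 6: advance 1 -> fork_pos = 23 + 1 = 24. Reached multiple(s) of 3: 24 -> fragment 8 completed (8 total).
Check: final fork_pos = 24; the multiples of 3 that are <= 24 are 3..24 -> 24 // 3 = 8 completed fragment(s).

Answer: 8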